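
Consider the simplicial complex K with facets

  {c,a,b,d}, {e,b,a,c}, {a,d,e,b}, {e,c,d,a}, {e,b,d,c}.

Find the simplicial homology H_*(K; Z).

Fix the vertex order a < b < c < d < e and write every simplex with vertices in increasing order. Then dim K = 3 and the simplices of K are:

  0-simplices (5): a, b, c, d, e
  1-simplices (10): ab, ac, ad, ae, bc, bd, be, cd, ce, de
  2-simplices (10): abc, abd, abe, acd, ace, ade, bcd, bce, bde, cde
  3-simplices (5): abcd, abce, abde, acde, bcde

so the chain groups are C_0 ≅ Z^5, C_1 ≅ Z^10, C_2 ≅ Z^10, C_3 ≅ Z^5.

Boundary ∂_1: C_1 → C_0 is given by ∂[p,q] = [q] − [p]. For instance
  ∂be = e − b.
This gives a 5×10 integer matrix of rank 4; reducing to Smith normal form yields diagonal entries (1,1,1,1).

The boundary map ∂_2: C_2 → C_1 sends each 2-simplex [p,q,r] to [q,r] − [p,r] + [p,q]. For instance
  ∂bcd = cd − bd + bc,
  ∂ace = ce − ae + ac.
The 10×10 boundary matrix has rank 6 and Smith normal form diag(1,1,1,1,1,1).

The boundary map ∂_3: C_3 → C_2 sends each 3-simplex σ to the alternating sum Σ_i (−1)^i (σ with its i-th vertex removed). For instance
  ∂abce = bce − ace + abe − abc,
  ∂bcde = cde − bde + bce − bcd.
This gives a 10×5 integer matrix of rank 4; reducing to Smith normal form yields diagonal entries (1,1,1,1).

Reading off H_k = ker ∂_k / im ∂_{k+1}:

  H_0: rank C_0 − rank ∂_1 = 5 − 4 = 1, and the invariant factors of ∂_1 are all 1, so H_0 ≅ Z.
  H_1: rank ker ∂_1 − rank ∂_2 = (10 − 4) − 6 = 0, and the invariant factors of ∂_2 are all 1, so H_1 ≅ 0.
  H_2: rank ker ∂_2 − rank ∂_3 = (10 − 6) − 4 = 0, and the invariant factors of ∂_3 are all 1, so H_2 ≅ 0.
  H_3: rank ker ∂_3 − rank ∂_4 = (5 − 4) − 0 = 1, and there is no ∂_4, so H_3 ≅ Z.

(K is a triangulation of the 3-sphere S^3.)

H_0 ≅ Z,  H_1 = 0,  H_2 = 0,  H_3 ≅ Z.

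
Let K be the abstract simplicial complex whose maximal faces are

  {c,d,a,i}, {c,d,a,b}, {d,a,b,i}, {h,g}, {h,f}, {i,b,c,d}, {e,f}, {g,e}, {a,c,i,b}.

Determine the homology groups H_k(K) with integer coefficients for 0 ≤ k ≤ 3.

H_0 = Z^2,  H_1 = Z,  H_2 = 0,  H_3 = Z.

Fix the vertex order a < b < c < d < e < f < g < h < i and write every simplex with vertices in increasing order. Then dim K = 3 and the simplices of K are:

  0-simplices (9): a, b, c, d, e, f, g, h, i
  1-simplices (14): ab, ac, ad, ai, bc, bd, bi, cd, ci, di, ef, eg, fh, gh
  2-simplices (10): abc, abd, abi, acd, aci, adi, bcd, bci, bdi, cdi
  3-simplices (5): abcd, abci, abdi, acdi, bcdi

giving chain groups C_0 ≅ Z^9, C_1 ≅ Z^14, C_2 ≅ Z^10, C_3 ≅ Z^5.

∂_1: C_1 → C_0 maps an edge to its endpoints' difference, ∂[p,q] = q − p. For instance
  ∂bc = c − b.
As a 9×14 matrix over Z this has rank 7, with invariant factors (1,1,1,1,1,1,1).

∂_2: C_2 → C_1 acts by ∂[p,q,r] = [q,r] − [p,r] + [p,q]. For instance
  ∂cdi = di − ci + cd,
  ∂abi = bi − ai + ab.
The 14×10 boundary matrix has rank 6 and Smith normal form diag(1,1,1,1,1,1).

Boundary ∂_3: C_3 → C_2 sends each 3-simplex σ to the alternating sum Σ_i (−1)^i (σ with its i-th vertex removed). For instance
  ∂abcd = bcd − acd + abd − abc,
  ∂abdi = bdi − adi + abi − abd.
This gives a 10×5 integer matrix of rank 4; reducing to Smith normal form yields diagonal entries (1,1,1,1).

From H_k ≅ ker(∂_k) / im(∂_{k+1}) we obtain:

  H_0: rank C_0 − rank ∂_1 = 9 − 7 = 2, and the invariant factors of ∂_1 are all 1, so H_0 = Z^2.
  H_1: rank ker ∂_1 − rank ∂_2 = (14 − 7) − 6 = 1, and the invariant factors of ∂_2 are all 1, so H_1 = Z.
  H_2: rank ker ∂_2 − rank ∂_3 = (10 − 6) − 4 = 0, and the invariant factors of ∂_3 are all 1, so H_2 = 0.
  H_3: rank ker ∂_3 − rank ∂_4 = (5 − 4) − 0 = 1, and there is no ∂_4, so H_3 = Z.

As a check, the Euler characteristic is 9 − 14 + 10 − 5 = 0, which agrees with 2 − 1 + 0 − 1 = 0.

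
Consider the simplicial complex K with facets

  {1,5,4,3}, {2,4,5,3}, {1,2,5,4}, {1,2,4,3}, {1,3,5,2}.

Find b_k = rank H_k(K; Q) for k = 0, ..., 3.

We work with the vertex ordering 1 < 2 < 3 < 4 < 5. The simplices of K, each written with vertices in increasing order, are:

  0-simplices (5): [1], [2], [3], [4], [5]
  1-simplices (10): [1,2], [1,3], [1,4], [1,5], [2,3], [2,4], [2,5], [3,4], [3,5], [4,5]
  2-simplices (10): [1,2,3], [1,2,4], [1,2,5], [1,3,4], [1,3,5], [1,4,5], [2,3,4], [2,3,5], [2,4,5], [3,4,5]
  3-simplices (5): [1,2,3,4], [1,2,3,5], [1,2,4,5], [1,3,4,5], [2,3,4,5]

so the chain groups are C_0 ≅ Z^5, C_1 ≅ Z^10, C_2 ≅ Z^10, C_3 ≅ Z^5.

∂_1: C_1 → C_0 sends each edge [p,q] (with p < q) to q − p.
The 5×10 boundary matrix has rank 4 and Smith normal form diag(1,1,1,1).

Boundary ∂_2: C_2 → C_1 acts by ∂[p,q,r] = [q,r] − [p,r] + [p,q]. For instance
  ∂[2,3,4] = [3,4] − [2,4] + [2,3],
  ∂[2,3,5] = [3,5] − [2,5] + [2,3].
The resulting 10×10 matrix has rank 6, and its Smith normal form has invariant factors (1,1,1,1,1,1).

∂_3: C_3 → C_2 sends each 3-simplex σ to the alternating sum Σ_i (−1)^i (σ with its i-th vertex removed). For instance
  ∂[1,2,3,4] = [2,3,4] − [1,3,4] + [1,2,4] − [1,2,3],
  ∂[1,3,4,5] = [3,4,5] − [1,4,5] + [1,3,5] − [1,3,4].
This gives a 10×5 integer matrix of rank 4; reducing to Smith normal form yields diagonal entries (1,1,1,1).

From H_k ≅ ker(∂_k) / im(∂_{k+1}) we obtain:

  H_0: rank C_0 − rank ∂_1 = 5 − 4 = 1, and the invariant factors of ∂_1 are all 1, so H_0 = Z.
  H_1: rank ker ∂_1 − rank ∂_2 = (10 − 4) − 6 = 0, and the invariant factors of ∂_2 are all 1, so H_1 = 0.
  H_2: rank ker ∂_2 − rank ∂_3 = (10 − 6) − 4 = 0, and the invariant factors of ∂_3 are all 1, so H_2 = 0.
  H_3: rank ker ∂_3 − rank ∂_4 = (5 − 4) − 0 = 1, and there is no ∂_4, so H_3 = Z.

As a check, the Euler characteristic is 5 − 10 + 10 − 5 = 0, which agrees with 1 − 0 + 0 − 1 = 0.

Hence the Betti numbers are b_0 = 1, b_1 = 0, b_2 = 0, b_3 = 1.

b_0 = 1, b_1 = 0, b_2 = 0, b_3 = 1.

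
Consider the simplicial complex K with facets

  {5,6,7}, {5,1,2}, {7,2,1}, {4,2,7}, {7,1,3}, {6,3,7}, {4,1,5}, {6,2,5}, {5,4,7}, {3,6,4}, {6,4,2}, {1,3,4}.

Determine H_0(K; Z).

Order the vertices as 1 < 2 < 3 < 4 < 5 < 6 < 7. Listing each simplex with vertices in this order, K has dimension 2 with simplices:

  0-simplices (7): [1], [2], [3], [4], [5], [6], [7]
  1-simplices (18): [1,2], [1,3], [1,4], [1,5], [1,7], [2,4], [2,5], [2,6], [2,7], [3,4], [3,6], [3,7], [4,5], [4,6], [4,7], [5,6], [5,7], [6,7]
  2-simplices (12): [1,2,5], [1,2,7], [1,3,4], [1,3,7], [1,4,5], [2,4,6], [2,4,7], [2,5,6], [3,4,6], [3,6,7], [4,5,7], [5,6,7]

giving chain groups C_0 ≅ Z^7, C_1 ≅ Z^18, C_2 ≅ Z^12.

Boundary ∂_1: C_1 → C_0 is given by ∂[p,q] = [q] − [p]. For instance
  ∂[4,7] = [7] − [4].
As a 7×18 matrix over Z this has rank 6, with invariant factors (1,1,1,1,1,1).

Boundary ∂_2: C_2 → C_1 acts by ∂[p,q,r] = [q,r] − [p,r] + [p,q]. For instance
  ∂[1,3,7] = [3,7] − [1,7] + [1,3],
  ∂[3,4,6] = [4,6] − [3,6] + [3,4].
The resulting 18×12 matrix has rank 12, and its Smith normal form has invariant factors (1,1,1,1,1,1,1,1,1,1,1,2).

Reading off H_k = ker ∂_k / im ∂_{k+1}:

  H_0: rank C_0 − rank ∂_1 = 7 − 6 = 1, and the invariant factors of ∂_1 are all 1, so H_0 ≅ Z.

H_0 ≅ Z.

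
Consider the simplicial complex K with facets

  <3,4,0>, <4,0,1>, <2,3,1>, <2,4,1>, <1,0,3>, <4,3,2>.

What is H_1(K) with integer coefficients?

H_1 = 0.

Take the total order 0 < 1 < 2 < 3 < 4 on the vertex set. Then K (dimension 2) consists of the simplices:

  0-simplices (5): [0], [1], [2], [3], [4]
  1-simplices (9): [0,1], [0,3], [0,4], [1,2], [1,3], [1,4], [2,3], [2,4], [3,4]
  2-simplices (6): [0,1,3], [0,1,4], [0,3,4], [1,2,3], [1,2,4], [2,3,4]

giving chain groups C_0 ≅ Z^5, C_1 ≅ Z^9, C_2 ≅ Z^6.

The boundary map ∂_1: C_1 → C_0 sends each edge [p,q] (with p < q) to q − p. For instance
  ∂[0,1] = [1] − [0].
As a 5×9 matrix over Z this has rank 4, with invariant factors (1,1,1,1).

∂_2: C_2 → C_1 sends each 2-simplex [p,q,r] to [q,r] − [p,r] + [p,q]. For instance
  ∂[1,2,4] = [2,4] − [1,4] + [1,2],
  ∂[0,1,4] = [1,4] − [0,4] + [0,1].
The 9×6 boundary matrix has rank 5 and Smith normal form diag(1,1,1,1,1).

Now H_k = ker ∂_k / im ∂_{k+1}, so:

  H_1: rank ker ∂_1 − rank ∂_2 = (9 − 4) − 5 = 0, and the invariant factors of ∂_2 are all 1, so H_1 ≅ 0.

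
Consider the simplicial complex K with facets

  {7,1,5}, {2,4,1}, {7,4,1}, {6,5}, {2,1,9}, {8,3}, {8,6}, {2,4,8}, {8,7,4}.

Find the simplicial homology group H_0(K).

H_0 = Z.

Take the total order 1 < 2 < 3 < 4 < 5 < 6 < 7 < 8 < 9 on the vertex set. Then K (dimension 2) consists of the simplices:

  0-simplices (9): [1], [2], [3], [4], [5], [6], [7], [8], [9]
  1-simplices (15): [1,2], [1,4], [1,5], [1,7], [1,9], [2,4], [2,8], [2,9], [3,8], [4,7], [4,8], [5,6], [5,7], [6,8], [7,8]
  2-simplices (6): [1,2,4], [1,2,9], [1,4,7], [1,5,7], [2,4,8], [4,7,8]

Hence C_0 ≅ Z^9, C_1 ≅ Z^15, C_2 ≅ Z^6.

∂_1: C_1 → C_0 maps an edge to its endpoints' difference, ∂[p,q] = q − p.
As a 9×15 matrix over Z this has rank 8, with invariant factors (1,1,1,1,1,1,1,1).

Boundary ∂_2: C_2 → C_1 maps a triangle to the signed sum of its edges. For instance
  ∂[4,7,8] = [7,8] − [4,8] + [4,7],
  ∂[1,4,7] = [4,7] − [1,7] + [1,4].
The 15×6 boundary matrix has rank 6 and Smith normal form diag(1,1,1,1,1,1).

Reading off H_k = ker ∂_k / im ∂_{k+1}:

  H_0: rank C_0 − rank ∂_1 = 9 − 8 = 1, and the invariant factors of ∂_1 are all 1, so H_0 ≅ Z.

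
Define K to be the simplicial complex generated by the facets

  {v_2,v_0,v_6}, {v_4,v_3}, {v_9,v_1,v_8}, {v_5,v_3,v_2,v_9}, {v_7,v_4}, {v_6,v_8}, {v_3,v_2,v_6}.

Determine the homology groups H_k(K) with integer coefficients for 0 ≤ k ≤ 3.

H_0 ≅ Z,  H_1 ≅ Z,  H_2 = 0,  H_3 = 0.

Fix the vertex order v_0 < v_1 < v_2 < v_3 < v_4 < v_5 < v_6 < v_7 < v_8 < v_9 and write every simplex with vertices in increasing order. Then dim K = 3 and the simplices of K are:

  0-simplices (10): [v_0], [v_1], [v_2], [v_3], [v_4], [v_5], [v_6], [v_7], [v_8], [v_9]
  1-simplices (16): (16 of them)
  2-simplices (7): [v_0,v_2,v_6], [v_1,v_8,v_9], [v_2,v_3,v_5], [v_2,v_3,v_6], [v_2,v_3,v_9], [v_2,v_5,v_9], [v_3,v_5,v_9]
  3-simplices (1): [v_2,v_3,v_5,v_9]

giving chain groups C_0 ≅ Z^10, C_1 ≅ Z^16, C_2 ≅ Z^7, C_3 ≅ Z^1.

The boundary map ∂_1: C_1 → C_0 maps an edge to its endpoints' difference, ∂[p,q] = q − p.
This gives a 10×16 integer matrix of rank 9; reducing to Smith normal form yields diagonal entries (1,1,1,1,1,1,1,1,1).

The boundary map ∂_2: C_2 → C_1 acts by ∂[p,q,r] = [q,r] − [p,r] + [p,q]. For instance
  ∂[v_2,v_3,v_9] = [v_3,v_9] − [v_2,v_9] + [v_2,v_3],
  ∂[v_1,v_8,v_9] = [v_8,v_9] − [v_1,v_9] + [v_1,v_8].
The resulting 16×7 matrix has rank 6, and its Smith normal form has invariant factors (1,1,1,1,1,1).

The boundary map ∂_3: C_3 → C_2 sends each 3-simplex σ to the alternating sum Σ_i (−1)^i (σ with its i-th vertex removed). For instance
  ∂[v_2,v_3,v_5,v_9] = [v_3,v_5,v_9] − [v_2,v_5,v_9] + [v_2,v_3,v_9] − [v_2,v_3,v_5].
The 7×1 boundary matrix has rank 1 and Smith normal form diag(1).

Now H_k = ker ∂_k / im ∂_{k+1}, so:

  H_0: rank C_0 − rank ∂_1 = 10 − 9 = 1, and the invariant factors of ∂_1 are all 1, so H_0 = Z.
  H_1: rank ker ∂_1 − rank ∂_2 = (16 − 9) − 6 = 1, and the invariant factors of ∂_2 are all 1, so H_1 = Z.
  H_2: rank ker ∂_2 − rank ∂_3 = (7 − 6) − 1 = 0, and the invariant factors of ∂_3 are all 1, so H_2 = 0.
  H_3: rank ker ∂_3 − rank ∂_4 = (1 − 1) − 0 = 0, and there is no ∂_4, so H_3 = 0.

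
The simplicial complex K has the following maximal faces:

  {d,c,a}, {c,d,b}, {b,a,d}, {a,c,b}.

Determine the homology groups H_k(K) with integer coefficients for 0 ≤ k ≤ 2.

H_0 = Z,  H_1 = 0,  H_2 = Z.

Fix the vertex order a < b < c < d and write every simplex with vertices in increasing order. Then dim K = 2 and the simplices of K are:

  0-simplices (4): a, b, c, d
  1-simplices (6): ab, ac, ad, bc, bd, cd
  2-simplices (4): abc, abd, acd, bcd

giving chain groups C_0 ≅ Z^4, C_1 ≅ Z^6, C_2 ≅ Z^4.

∂_1: C_1 → C_0 is given by ∂[p,q] = [q] − [p]. For instance
  ∂bc = c − b.
The 4×6 boundary matrix has rank 3 and Smith normal form diag(1,1,1).

The boundary map ∂_2: C_2 → C_1 sends each 2-simplex [p,q,r] to [q,r] − [p,r] + [p,q]. For instance
  ∂bcd = cd − bd + bc,
  ∂acd = cd − ad + ac.
This gives a 6×4 integer matrix of rank 3; reducing to Smith normal form yields diagonal entries (1,1,1).

Now H_k = ker ∂_k / im ∂_{k+1}, so:

  H_0: rank C_0 − rank ∂_1 = 4 − 3 = 1, and the invariant factors of ∂_1 are all 1, so H_0 ≅ Z.
  H_1: rank ker ∂_1 − rank ∂_2 = (6 − 3) − 3 = 0, and the invariant factors of ∂_2 are all 1, so H_1 ≅ 0.
  H_2: rank ker ∂_2 − rank ∂_3 = (4 − 3) − 0 = 1, and there is no ∂_3, so H_2 ≅ Z.

As a check, the Euler characteristic is 4 − 6 + 4 = 2, which agrees with 1 − 0 + 1 = 2.
(K is a triangulation of the 2-sphere S^2.)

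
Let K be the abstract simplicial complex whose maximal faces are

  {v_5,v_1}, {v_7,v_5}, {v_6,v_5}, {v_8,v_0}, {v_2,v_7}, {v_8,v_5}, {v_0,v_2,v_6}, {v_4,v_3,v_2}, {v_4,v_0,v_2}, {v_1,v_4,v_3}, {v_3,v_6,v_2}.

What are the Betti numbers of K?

b_0 = 1, b_1 = 3, b_2 = 0.

Fix the vertex order v_0 < v_1 < v_2 < v_3 < v_4 < v_5 < v_6 < v_7 < v_8 and write every simplex with vertices in increasing order. Then dim K = 2 and the simplices of K are:

  0-simplices (9): [v_0], [v_1], [v_2], [v_3], [v_4], [v_5], [v_6], [v_7], [v_8]
  1-simplices (16): (16 of them)
  2-simplices (5): [v_0,v_2,v_4], [v_0,v_2,v_6], [v_1,v_3,v_4], [v_2,v_3,v_4], [v_2,v_3,v_6]

Hence C_0 ≅ Z^9, C_1 ≅ Z^16, C_2 ≅ Z^5.

The boundary map ∂_1: C_1 → C_0 maps an edge to its endpoints' difference, ∂[p,q] = q − p. For instance
  ∂[v_2,v_6] = [v_6] − [v_2].
The resulting 9×16 matrix has rank 8, and its Smith normal form has invariant factors (1,1,1,1,1,1,1,1).

∂_2: C_2 → C_1 maps a triangle to the signed sum of its edges. For instance
  ∂[v_2,v_3,v_6] = [v_3,v_6] − [v_2,v_6] + [v_2,v_3],
  ∂[v_1,v_3,v_4] = [v_3,v_4] − [v_1,v_4] + [v_1,v_3].
This gives a 16×5 integer matrix of rank 5; reducing to Smith normal form yields diagonal entries (1,1,1,1,1).

Reading off H_k = ker ∂_k / im ∂_{k+1}:

  H_0: rank C_0 − rank ∂_1 = 9 − 8 = 1, and the invariant factors of ∂_1 are all 1, so H_0 ≅ Z.
  H_1: rank ker ∂_1 − rank ∂_2 = (16 − 8) − 5 = 3, and the invariant factors of ∂_2 are all 1, so H_1 ≅ Z^3.
  H_2: rank ker ∂_2 − rank ∂_3 = (5 − 5) − 0 = 0, and there is no ∂_3, so H_2 ≅ 0.

Hence the Betti numbers are b_0 = 1, b_1 = 3, b_2 = 0.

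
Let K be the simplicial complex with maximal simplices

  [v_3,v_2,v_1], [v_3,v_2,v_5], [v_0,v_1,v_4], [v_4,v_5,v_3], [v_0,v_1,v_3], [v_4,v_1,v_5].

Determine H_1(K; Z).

H_1 ≅ Z.

K has 6 vertices, 12 edges, 6 triangles.
rank ∂_1 = 5, rank ∂_2 = 6 ⇒ b_1 = 12 − 5 − 6 = 1; all invariant factors of ∂_2 are 1 so no torsion. So H_1 = Z.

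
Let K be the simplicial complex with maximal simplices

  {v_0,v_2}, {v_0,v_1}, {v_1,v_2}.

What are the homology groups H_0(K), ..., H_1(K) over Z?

K has 3 vertices, 3 edges.
rank ∂_0 = 0, rank ∂_1 = 2 ⇒ b_0 = 3 − 0 − 2 = 1; all invariant factors of ∂_1 are 1 so no torsion. So H_0 = Z.
rank ∂_1 = 2, rank ∂_2 = 0 ⇒ b_1 = 3 − 2 − 0 = 1. So H_1 = Z.

H_0 = Z,  H_1 = Z.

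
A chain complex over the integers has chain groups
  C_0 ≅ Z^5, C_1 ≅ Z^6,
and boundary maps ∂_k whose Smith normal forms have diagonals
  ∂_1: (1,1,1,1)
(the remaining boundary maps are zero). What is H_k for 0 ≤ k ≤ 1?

H_0 ≅ Z,  H_1 ≅ Z^2.

H_0: b_0 = 5 − 0 − 4 = 1; torsion from ∂_1 factors > 1: none. So H_0 ≅ Z.
H_1: b_1 = 6 − 4 − 0 = 2; torsion from ∂_2 factors > 1: none. So H_1 ≅ Z^2.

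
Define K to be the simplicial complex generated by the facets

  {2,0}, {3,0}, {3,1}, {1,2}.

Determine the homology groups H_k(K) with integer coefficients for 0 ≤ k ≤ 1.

H_0 = Z,  H_1 = Z.

Take the total order 0 < 1 < 2 < 3 on the vertex set. Then K (dimension 1) consists of the simplices:

  0-simplices (4): [0], [1], [2], [3]
  1-simplices (4): [0,2], [0,3], [1,2], [1,3]

giving chain groups C_0 ≅ Z^4, C_1 ≅ Z^4.

The boundary map ∂_1: C_1 → C_0 sends each edge [p,q] (with p < q) to q − p. For instance
  ∂[0,2] = [2] − [0].
The 4×4 boundary matrix has rank 3 and Smith normal form diag(1,1,1).

Computing H_k = (kernel of ∂_k) / (image of ∂_{k+1}):

  H_0: rank C_0 − rank ∂_1 = 4 − 3 = 1, and the invariant factors of ∂_1 are all 1, so H_0 ≅ Z.
  H_1: rank ker ∂_1 − rank ∂_2 = (4 − 3) − 0 = 1, and there is no ∂_2, so H_1 ≅ Z.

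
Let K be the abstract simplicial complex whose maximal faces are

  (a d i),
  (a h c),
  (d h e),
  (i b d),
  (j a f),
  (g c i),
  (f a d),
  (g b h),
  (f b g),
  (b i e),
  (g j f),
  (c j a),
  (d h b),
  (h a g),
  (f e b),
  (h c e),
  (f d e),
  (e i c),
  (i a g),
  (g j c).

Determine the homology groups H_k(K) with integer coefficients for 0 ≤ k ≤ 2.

Fix the vertex order a < b < c < d < e < f < g < h < i < j and write every simplex with vertices in increasing order. Then dim K = 2 and the simplices of K are:

  0-simplices (10): a, b, c, d, e, f, g, h, i, j
  1-simplices (30): ac, ad, af, ag, ah, ai, aj, bd, be, bf, bg, bh, bi, ce, cg, ch, ci, cj, de, df, dh, di, ef, eh, ei, fg, fj, gh, gi, gj
  2-simplices (20): ach, acj, adf, adi, afj, agh, agi, bdh, bdi, bef, bei, bfg, bgh, ceh, cei, cgi, cgj, def, deh, fgj

giving chain groups C_0 ≅ Z^10, C_1 ≅ Z^30, C_2 ≅ Z^20.

∂_1: C_1 → C_0 is given by ∂[p,q] = [q] − [p]. For instance
  ∂ad = d − a.
This gives a 10×30 integer matrix of rank 9; reducing to Smith normal form yields diagonal entries (1,1,1,1,1,1,1,1,1).

Boundary ∂_2: C_2 → C_1 maps a triangle to the signed sum of its edges. For instance
  ∂cgj = gj − cj + cg,
  ∂bei = ei − bi + be.
The resulting 30×20 matrix has rank 20, and its Smith normal form has invariant factors (1,1,1,1,1,1,1,1,1,1,1,1,1,1,1,1,1,1,1,2).

From H_k ≅ ker(∂_k) / im(∂_{k+1}) we obtain:

  H_0: rank C_0 − rank ∂_1 = 10 − 9 = 1, and the invariant factors of ∂_1 are all 1, so H_0 = Z.
  H_1: rank ker ∂_1 − rank ∂_2 = (30 − 9) − 20 = 1, and ∂_2 has invariant factor 2 > 1, so H_1 = Z ⊕ Z/2.
  H_2: rank ker ∂_2 − rank ∂_3 = (20 − 20) − 0 = 0, and there is no ∂_3, so H_2 = 0.

H_0 ≅ Z,  H_1 ≅ Z ⊕ Z/2,  H_2 = 0.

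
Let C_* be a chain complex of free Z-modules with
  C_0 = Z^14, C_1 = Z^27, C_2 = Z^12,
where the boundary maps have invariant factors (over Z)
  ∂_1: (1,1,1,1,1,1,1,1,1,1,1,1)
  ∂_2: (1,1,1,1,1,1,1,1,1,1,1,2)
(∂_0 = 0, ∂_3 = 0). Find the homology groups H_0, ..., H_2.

H_0: b_0 = 14 − 0 − 12 = 2; torsion from ∂_1 factors > 1: none. So H_0 = Z^2.
H_1: b_1 = 27 − 12 − 12 = 3; torsion from ∂_2 factors > 1: [2]. So H_1 = Z^3 ⊕ Z/2.
H_2: b_2 = 12 − 12 − 0 = 0; torsion from ∂_3 factors > 1: none. So H_2 = 0.

H_0 = Z^2,  H_1 = Z^3 ⊕ Z/2,  H_2 = 0.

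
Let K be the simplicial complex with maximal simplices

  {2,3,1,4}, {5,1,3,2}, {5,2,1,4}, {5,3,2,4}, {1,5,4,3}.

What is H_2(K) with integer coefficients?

H_2 = 0.

Fix the vertex order 1 < 2 < 3 < 4 < 5 and write every simplex with vertices in increasing order. Then dim K = 3 and the simplices of K are:

  0-simplices (5): [1], [2], [3], [4], [5]
  1-simplices (10): [1,2], [1,3], [1,4], [1,5], [2,3], [2,4], [2,5], [3,4], [3,5], [4,5]
  2-simplices (10): [1,2,3], [1,2,4], [1,2,5], [1,3,4], [1,3,5], [1,4,5], [2,3,4], [2,3,5], [2,4,5], [3,4,5]
  3-simplices (5): [1,2,3,4], [1,2,3,5], [1,2,4,5], [1,3,4,5], [2,3,4,5]

so the chain groups are C_0 ≅ Z^5, C_1 ≅ Z^10, C_2 ≅ Z^10, C_3 ≅ Z^5.

∂_1: C_1 → C_0 sends each edge [p,q] (with p < q) to q − p. For instance
  ∂[4,5] = [5] − [4].
The resulting 5×10 matrix has rank 4, and its Smith normal form has invariant factors (1,1,1,1).

The boundary map ∂_2: C_2 → C_1 sends each 2-simplex [p,q,r] to [q,r] − [p,r] + [p,q]. For instance
  ∂[3,4,5] = [4,5] − [3,5] + [3,4],
  ∂[2,3,5] = [3,5] − [2,5] + [2,3].
The 10×10 boundary matrix has rank 6 and Smith normal form diag(1,1,1,1,1,1).

The boundary map ∂_3: C_3 → C_2 sends each 3-simplex σ to the alternating sum Σ_i (−1)^i (σ with its i-th vertex removed). For instance
  ∂[1,2,4,5] = [2,4,5] − [1,4,5] + [1,2,5] − [1,2,4],
  ∂[1,2,3,4] = [2,3,4] − [1,3,4] + [1,2,4] − [1,2,3].
This gives a 10×5 integer matrix of rank 4; reducing to Smith normal form yields diagonal entries (1,1,1,1).

Computing H_k = (kernel of ∂_k) / (image of ∂_{k+1}):

  H_2: rank ker ∂_2 − rank ∂_3 = (10 − 6) − 4 = 0, and the invariant factors of ∂_3 are all 1, so H_2 = 0.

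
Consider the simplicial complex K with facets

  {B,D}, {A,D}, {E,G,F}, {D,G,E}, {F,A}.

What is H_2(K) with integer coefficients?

H_2 ≅ 0.

K has 6 vertices, 8 edges, 2 triangles.
rank ∂_2 = 2, rank ∂_3 = 0 ⇒ b_2 = 2 − 2 − 0 = 0. So H_2 = 0.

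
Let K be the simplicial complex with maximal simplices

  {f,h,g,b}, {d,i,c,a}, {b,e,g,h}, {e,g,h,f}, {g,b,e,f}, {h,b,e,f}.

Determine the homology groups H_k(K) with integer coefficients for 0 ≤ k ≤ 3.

Fix the vertex order a < b < c < d < e < f < g < h < i and write every simplex with vertices in increasing order. Then dim K = 3 and the simplices of K are:

  0-simplices (9): a, b, c, d, e, f, g, h, i
  1-simplices (16): ac, ad, ai, be, bf, bg, bh, cd, ci, di, ef, eg, eh, fg, fh, gh
  2-simplices (14): acd, aci, adi, bef, beg, beh, bfg, bfh, bgh, cdi, efg, efh, egh, fgh
  3-simplices (6): acdi, befg, befh, begh, bfgh, efgh

Hence C_0 ≅ Z^9, C_1 ≅ Z^16, C_2 ≅ Z^14, C_3 ≅ Z^6.

The boundary map ∂_1: C_1 → C_0 maps an edge to its endpoints' difference, ∂[p,q] = q − p. For instance
  ∂ac = c − a.
As a 9×16 matrix over Z this has rank 7, with invariant factors (1,1,1,1,1,1,1).

Boundary ∂_2: C_2 → C_1 sends each 2-simplex [p,q,r] to [q,r] − [p,r] + [p,q]. For instance
  ∂egh = gh − eh + eg,
  ∂beh = eh − bh + be.
The resulting 16×14 matrix has rank 9, and its Smith normal form has invariant factors (1,1,1,1,1,1,1,1,1).

Boundary ∂_3: C_3 → C_2 sends each 3-simplex σ to the alternating sum Σ_i (−1)^i (σ with its i-th vertex removed). For instance
  ∂acdi = cdi − adi + aci − acd,
  ∂bfgh = fgh − bgh + bfh − bfg.
This gives a 14×6 integer matrix of rank 5; reducing to Smith normal form yields diagonal entries (1,1,1,1,1).

Now H_k = ker ∂_k / im ∂_{k+1}, so:

  H_0: rank C_0 − rank ∂_1 = 9 − 7 = 2, and the invariant factors of ∂_1 are all 1, so H_0 = Z^2.
  H_1: rank ker ∂_1 − rank ∂_2 = (16 − 7) − 9 = 0, and the invariant factors of ∂_2 are all 1, so H_1 = 0.
  H_2: rank ker ∂_2 − rank ∂_3 = (14 − 9) − 5 = 0, and the invariant factors of ∂_3 are all 1, so H_2 = 0.
  H_3: rank ker ∂_3 − rank ∂_4 = (6 − 5) − 0 = 1, and there is no ∂_4, so H_3 = Z.

H_0 = Z^2,  H_1 = 0,  H_2 = 0,  H_3 = Z.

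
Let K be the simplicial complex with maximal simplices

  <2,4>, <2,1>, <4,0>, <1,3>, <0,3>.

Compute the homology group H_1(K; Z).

H_1 = Z.

Order the vertices as 0 < 1 < 2 < 3 < 4. Listing each simplex with vertices in this order, K has dimension 1 with simplices:

  0-simplices (5): [0], [1], [2], [3], [4]
  1-simplices (5): [0,3], [0,4], [1,2], [1,3], [2,4]

Hence C_0 ≅ Z^5, C_1 ≅ Z^5.

∂_1: C_1 → C_0 maps an edge to its endpoints' difference, ∂[p,q] = q − p. For instance
  ∂[2,4] = [4] − [2].
The 5×5 boundary matrix has rank 4 and Smith normal form diag(1,1,1,1).

Computing H_k = (kernel of ∂_k) / (image of ∂_{k+1}):

  H_1: rank ker ∂_1 − rank ∂_2 = (5 − 4) − 0 = 1, and there is no ∂_2, so H_1 ≅ Z.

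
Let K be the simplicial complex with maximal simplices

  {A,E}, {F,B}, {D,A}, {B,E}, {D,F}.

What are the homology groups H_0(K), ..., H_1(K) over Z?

H_0 = Z,  H_1 = Z.

Order the vertices as A < B < D < E < F. Listing each simplex with vertices in this order, K has dimension 1 with simplices:

  0-simplices (5): A, B, D, E, F
  1-simplices (5): AD, AE, BE, BF, DF

so the chain groups are C_0 ≅ Z^5, C_1 ≅ Z^5.

Boundary ∂_1: C_1 → C_0 maps an edge to its endpoints' difference, ∂[p,q] = q − p. For instance
  ∂AD = D − A.
The 5×5 boundary matrix has rank 4 and Smith normal form diag(1,1,1,1).

Now H_k = ker ∂_k / im ∂_{k+1}, so:

  H_0: rank C_0 − rank ∂_1 = 5 − 4 = 1, and the invariant factors of ∂_1 are all 1, so H_0 = Z.
  H_1: rank ker ∂_1 − rank ∂_2 = (5 − 4) − 0 = 1, and there is no ∂_2, so H_1 = Z.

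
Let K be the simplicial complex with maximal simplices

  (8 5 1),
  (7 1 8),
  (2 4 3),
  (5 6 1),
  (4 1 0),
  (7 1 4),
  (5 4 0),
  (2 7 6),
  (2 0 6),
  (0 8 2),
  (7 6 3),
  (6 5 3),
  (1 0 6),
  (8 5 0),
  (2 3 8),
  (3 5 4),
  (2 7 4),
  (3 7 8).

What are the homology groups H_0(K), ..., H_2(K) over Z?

We work with the vertex ordering 0 < 1 < 2 < 3 < 4 < 5 < 6 < 7 < 8. The simplices of K, each written with vertices in increasing order, are:

  0-simplices (9): [0], [1], [2], [3], [4], [5], [6], [7], [8]
  1-simplices (27): (27 of them)
  2-simplices (18): [0,1,4], [0,1,6], [0,2,6], [0,2,8], [0,4,5], [0,5,8], [1,4,7], [1,5,6], [1,5,8], [1,7,8], [2,3,4], [2,3,8], [2,4,7], [2,6,7], [3,4,5], [3,5,6], [3,6,7], [3,7,8]

Hence C_0 ≅ Z^9, C_1 ≅ Z^27, C_2 ≅ Z^18.

∂_1: C_1 → C_0 is given by ∂[p,q] = [q] − [p].
The resulting 9×27 matrix has rank 8, and its Smith normal form has invariant factors (1,1,1,1,1,1,1,1).

Boundary ∂_2: C_2 → C_1 sends each 2-simplex [p,q,r] to [q,r] − [p,r] + [p,q]. For instance
  ∂[3,6,7] = [6,7] − [3,7] + [3,6],
  ∂[0,5,8] = [5,8] − [0,8] + [0,5].
The resulting 27×18 matrix has rank 18, and its Smith normal form has invariant factors (1,1,1,1,1,1,1,1,1,1,1,1,1,1,1,1,1,2).

Now H_k = ker ∂_k / im ∂_{k+1}, so:

  H_0: rank C_0 − rank ∂_1 = 9 − 8 = 1, and the invariant factors of ∂_1 are all 1, so H_0 ≅ Z.
  H_1: rank ker ∂_1 − rank ∂_2 = (27 − 8) − 18 = 1, and ∂_2 has invariant factor 2 > 1, so H_1 ≅ Z ⊕ Z/2.
  H_2: rank ker ∂_2 − rank ∂_3 = (18 − 18) − 0 = 0, and there is no ∂_3, so H_2 ≅ 0.

(K is a triangulation of the Klein bottle.)

H_0 = Z,  H_1 = Z ⊕ Z/2,  H_2 = 0.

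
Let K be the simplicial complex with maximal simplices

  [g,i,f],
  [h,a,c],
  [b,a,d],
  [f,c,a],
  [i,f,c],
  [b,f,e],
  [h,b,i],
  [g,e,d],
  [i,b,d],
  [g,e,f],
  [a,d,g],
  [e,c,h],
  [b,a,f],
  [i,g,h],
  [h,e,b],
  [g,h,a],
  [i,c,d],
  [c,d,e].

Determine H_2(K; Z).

H_2 ≅ Z.

Take the total order a < b < c < d < e < f < g < h < i on the vertex set. Then K (dimension 2) consists of the simplices:

  0-simplices (9): a, b, c, d, e, f, g, h, i
  1-simplices (27): ab, ac, ad, af, ag, ah, bd, be, bf, bh, bi, cd, ce, cf, ch, ci, de, dg, di, ef, eg, eh, fg, fi, gh, gi, hi
  2-simplices (18): abd, abf, acf, ach, adg, agh, bdi, bef, beh, bhi, cde, cdi, ceh, cfi, deg, efg, fgi, ghi

Hence C_0 ≅ Z^9, C_1 ≅ Z^27, C_2 ≅ Z^18.

∂_1: C_1 → C_0 is given by ∂[p,q] = [q] − [p].
The resulting 9×27 matrix has rank 8, and its Smith normal form has invariant factors (1,1,1,1,1,1,1,1).

Boundary ∂_2: C_2 → C_1 sends each 2-simplex [p,q,r] to [q,r] − [p,r] + [p,q]. For instance
  ∂cdi = di − ci + cd,
  ∂cde = de − ce + cd.
This gives a 27×18 integer matrix of rank 17; reducing to Smith normal form yields diagonal entries (1,1,1,1,1,1,1,1,1,1,1,1,1,1,1,1,1).

Reading off H_k = ker ∂_k / im ∂_{k+1}:

  H_2: rank ker ∂_2 − rank ∂_3 = (18 − 17) − 0 = 1, and there is no ∂_3, so H_2 = Z.

(K is a triangulation of the torus T^2.)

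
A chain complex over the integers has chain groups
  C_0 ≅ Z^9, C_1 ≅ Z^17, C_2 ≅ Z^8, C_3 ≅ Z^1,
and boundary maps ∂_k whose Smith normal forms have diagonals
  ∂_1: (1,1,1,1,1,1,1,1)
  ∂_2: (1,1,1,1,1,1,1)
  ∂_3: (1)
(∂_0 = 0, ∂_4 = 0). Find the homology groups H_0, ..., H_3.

H_0 ≅ Z,  H_1 ≅ Z^2,  H_2 = 0,  H_3 = 0.

H_0: b_0 = 9 − 0 − 8 = 1; torsion from ∂_1 factors > 1: none. So H_0 ≅ Z.
H_1: b_1 = 17 − 8 − 7 = 2; torsion from ∂_2 factors > 1: none. So H_1 ≅ Z^2.
H_2: b_2 = 8 − 7 − 1 = 0; torsion from ∂_3 factors > 1: none. So H_2 ≅ 0.
H_3: b_3 = 1 − 1 − 0 = 0; torsion from ∂_4 factors > 1: none. So H_3 ≅ 0.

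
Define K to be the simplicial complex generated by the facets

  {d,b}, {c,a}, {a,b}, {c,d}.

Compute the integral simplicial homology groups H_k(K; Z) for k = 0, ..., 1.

We work with the vertex ordering a < b < c < d. The simplices of K, each written with vertices in increasing order, are:

  0-simplices (4): a, b, c, d
  1-simplices (4): ab, ac, bd, cd

giving chain groups C_0 ≅ Z^4, C_1 ≅ Z^4.

∂_1: C_1 → C_0 is given by ∂[p,q] = [q] − [p]. For instance
  ∂ab = b − a.
As a 4×4 matrix over Z this has rank 3, with invariant factors (1,1,1).

Computing H_k = (kernel of ∂_k) / (image of ∂_{k+1}):

  H_0: rank C_0 − rank ∂_1 = 4 − 3 = 1, and the invariant factors of ∂_1 are all 1, so H_0 ≅ Z.
  H_1: rank ker ∂_1 − rank ∂_2 = (4 − 3) − 0 = 1, and there is no ∂_2, so H_1 ≅ Z.

(K is a triangulation of the circle S^1.)

H_0 = Z,  H_1 = Z.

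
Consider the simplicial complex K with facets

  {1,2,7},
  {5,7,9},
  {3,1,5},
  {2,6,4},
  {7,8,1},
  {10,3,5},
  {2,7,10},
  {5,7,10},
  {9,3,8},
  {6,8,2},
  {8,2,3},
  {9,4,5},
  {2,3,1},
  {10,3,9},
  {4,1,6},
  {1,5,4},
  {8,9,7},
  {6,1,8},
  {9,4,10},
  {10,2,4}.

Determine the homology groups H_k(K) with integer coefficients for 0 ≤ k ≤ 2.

H_0 ≅ Z,  H_1 ≅ Z × Z/2,  H_2 = 0.

Take the total order 1 < 2 < 3 < 4 < 5 < 6 < 7 < 8 < 9 < 10 on the vertex set. Then K (dimension 2) consists of the simplices:

  0-simplices (10): [1], [2], [3], [4], [5], [6], [7], [8], [9], [10]
  1-simplices (30): (30 of them)
  2-simplices (20): (20 of them)

giving chain groups C_0 ≅ Z^10, C_1 ≅ Z^30, C_2 ≅ Z^20.

Boundary ∂_1: C_1 → C_0 sends each edge [p,q] (with p < q) to q − p.
The resulting 10×30 matrix has rank 9, and its Smith normal form has invariant factors (1,1,1,1,1,1,1,1,1).

∂_2: C_2 → C_1 sends each 2-simplex [p,q,r] to [q,r] − [p,r] + [p,q]. For instance
  ∂[1,7,8] = [7,8] − [1,8] + [1,7],
  ∂[1,2,3] = [2,3] − [1,3] + [1,2].
As a 30×20 matrix over Z this has rank 20, with invariant factors (1,1,1,1,1,1,1,1,1,1,1,1,1,1,1,1,1,1,1,2).

Computing H_k = (kernel of ∂_k) / (image of ∂_{k+1}):

  H_0: rank C_0 − rank ∂_1 = 10 − 9 = 1, and the invariant factors of ∂_1 are all 1, so H_0 = Z.
  H_1: rank ker ∂_1 − rank ∂_2 = (30 − 9) − 20 = 1, and ∂_2 has invariant factor 2 > 1, so H_1 = Z × Z/2.
  H_2: rank ker ∂_2 − rank ∂_3 = (20 − 20) − 0 = 0, and there is no ∂_3, so H_2 = 0.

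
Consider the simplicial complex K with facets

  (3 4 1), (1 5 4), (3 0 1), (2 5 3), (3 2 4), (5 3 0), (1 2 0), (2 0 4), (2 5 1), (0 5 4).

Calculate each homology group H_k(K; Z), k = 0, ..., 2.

H_0 ≅ Z,  H_1 ≅ Z/2,  H_2 = 0.

Fix the vertex order 0 < 1 < 2 < 3 < 4 < 5 and write every simplex with vertices in increasing order. Then dim K = 2 and the simplices of K are:

  0-simplices (6): [0], [1], [2], [3], [4], [5]
  1-simplices (15): [0,1], [0,2], [0,3], [0,4], [0,5], [1,2], [1,3], [1,4], [1,5], [2,3], [2,4], [2,5], [3,4], [3,5], [4,5]
  2-simplices (10): [0,1,2], [0,1,3], [0,2,4], [0,3,5], [0,4,5], [1,2,5], [1,3,4], [1,4,5], [2,3,4], [2,3,5]

giving chain groups C_0 ≅ Z^6, C_1 ≅ Z^15, C_2 ≅ Z^10.

Boundary ∂_1: C_1 → C_0 sends each edge [p,q] (with p < q) to q − p. For instance
  ∂[0,3] = [3] − [0].
The resulting 6×15 matrix has rank 5, and its Smith normal form has invariant factors (1,1,1,1,1).

Boundary ∂_2: C_2 → C_1 sends each 2-simplex [p,q,r] to [q,r] − [p,r] + [p,q]. For instance
  ∂[2,3,5] = [3,5] − [2,5] + [2,3],
  ∂[0,4,5] = [4,5] − [0,5] + [0,4].
As a 15×10 matrix over Z this has rank 10, with invariant factors (1,1,1,1,1,1,1,1,1,2).

From H_k ≅ ker(∂_k) / im(∂_{k+1}) we obtain:

  H_0: rank C_0 − rank ∂_1 = 6 − 5 = 1, and the invariant factors of ∂_1 are all 1, so H_0 ≅ Z.
  H_1: rank ker ∂_1 − rank ∂_2 = (15 − 5) − 10 = 0, and ∂_2 has invariant factor 2 > 1, so H_1 ≅ Z/2.
  H_2: rank ker ∂_2 − rank ∂_3 = (10 − 10) − 0 = 0, and there is no ∂_3, so H_2 ≅ 0.

As a check, the Euler characteristic is 6 − 15 + 10 = 1, which agrees with 1 − 0 + 0 = 1.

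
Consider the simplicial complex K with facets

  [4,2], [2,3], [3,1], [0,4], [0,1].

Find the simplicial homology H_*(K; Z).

Take the total order 0 < 1 < 2 < 3 < 4 on the vertex set. Then K (dimension 1) consists of the simplices:

  0-simplices (5): [0], [1], [2], [3], [4]
  1-simplices (5): [0,1], [0,4], [1,3], [2,3], [2,4]

so the chain groups are C_0 ≅ Z^5, C_1 ≅ Z^5.

∂_1: C_1 → C_0 sends each edge [p,q] (with p < q) to q − p. For instance
  ∂[2,4] = [4] − [2].
As a 5×5 matrix over Z this has rank 4, with invariant factors (1,1,1,1).

Now H_k = ker ∂_k / im ∂_{k+1}, so:

  H_0: rank C_0 − rank ∂_1 = 5 − 4 = 1, and the invariant factors of ∂_1 are all 1, so H_0 ≅ Z.
  H_1: rank ker ∂_1 − rank ∂_2 = (5 − 4) − 0 = 1, and there is no ∂_2, so H_1 ≅ Z.

As a check, the Euler characteristic is 5 − 5 = 0, which agrees with 1 − 1 = 0.

H_0 ≅ Z,  H_1 ≅ Z.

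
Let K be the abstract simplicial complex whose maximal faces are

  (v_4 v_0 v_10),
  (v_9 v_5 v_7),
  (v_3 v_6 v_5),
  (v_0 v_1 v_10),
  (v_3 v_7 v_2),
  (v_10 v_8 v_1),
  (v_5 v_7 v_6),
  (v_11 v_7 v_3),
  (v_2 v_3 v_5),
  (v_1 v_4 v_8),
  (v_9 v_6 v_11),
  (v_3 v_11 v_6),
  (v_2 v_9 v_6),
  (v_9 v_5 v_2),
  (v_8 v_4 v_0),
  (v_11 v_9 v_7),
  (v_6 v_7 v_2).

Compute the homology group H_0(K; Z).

Take the total order v_0 < v_1 < v_2 < v_3 < v_4 < v_5 < v_6 < v_7 < v_8 < v_9 < v_10 < v_11 on the vertex set. Then K (dimension 2) consists of the simplices:

  0-simplices (12): [v_0], [v_1], [v_2], [v_3], [v_4], [v_5], [v_6], [v_7], [v_8], [v_9], [v_10], [v_11]
  1-simplices (28): (28 of them)
  2-simplices (17): (17 of them)

giving chain groups C_0 ≅ Z^12, C_1 ≅ Z^28, C_2 ≅ Z^17.

The boundary map ∂_1: C_1 → C_0 maps an edge to its endpoints' difference, ∂[p,q] = q − p. For instance
  ∂[v_4,v_8] = [v_8] − [v_4].
The 12×28 boundary matrix has rank 10 and Smith normal form diag(1,1,1,1,1,1,1,1,1,1).

The boundary map ∂_2: C_2 → C_1 maps a triangle to the signed sum of its edges. For instance
  ∂[v_2,v_5,v_9] = [v_5,v_9] − [v_2,v_9] + [v_2,v_5],
  ∂[v_3,v_7,v_11] = [v_7,v_11] − [v_3,v_11] + [v_3,v_7].
As a 28×17 matrix over Z this has rank 17, with invariant factors (1,1,1,1,1,1,1,1,1,1,1,1,1,1,1,1,2).

Computing H_k = (kernel of ∂_k) / (image of ∂_{k+1}):

  H_0: rank C_0 − rank ∂_1 = 12 − 10 = 2, and the invariant factors of ∂_1 are all 1, so H_0 ≅ Z^2.

H_0 ≅ Z^2.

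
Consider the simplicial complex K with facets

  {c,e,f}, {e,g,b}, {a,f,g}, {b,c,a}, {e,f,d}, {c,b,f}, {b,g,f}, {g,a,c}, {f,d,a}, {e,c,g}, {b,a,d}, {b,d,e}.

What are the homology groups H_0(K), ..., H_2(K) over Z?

Take the total order a < b < c < d < e < f < g on the vertex set. Then K (dimension 2) consists of the simplices:

  0-simplices (7): a, b, c, d, e, f, g
  1-simplices (18): ab, ac, ad, af, ag, bc, bd, be, bf, bg, ce, cf, cg, de, df, ef, eg, fg
  2-simplices (12): abc, abd, acg, adf, afg, bcf, bde, beg, bfg, cef, ceg, def

Hence C_0 ≅ Z^7, C_1 ≅ Z^18, C_2 ≅ Z^12.

∂_1: C_1 → C_0 maps an edge to its endpoints' difference, ∂[p,q] = q − p.
The resulting 7×18 matrix has rank 6, and its Smith normal form has invariant factors (1,1,1,1,1,1).

∂_2: C_2 → C_1 sends each 2-simplex [p,q,r] to [q,r] − [p,r] + [p,q]. For instance
  ∂abd = bd − ad + ab,
  ∂bfg = fg − bg + bf.
As a 18×12 matrix over Z this has rank 12, with invariant factors (1,1,1,1,1,1,1,1,1,1,1,2).

Now H_k = ker ∂_k / im ∂_{k+1}, so:

  H_0: rank C_0 − rank ∂_1 = 7 − 6 = 1, and the invariant factors of ∂_1 are all 1, so H_0 = Z.
  H_1: rank ker ∂_1 − rank ∂_2 = (18 − 6) − 12 = 0, and ∂_2 has invariant factor 2 > 1, so H_1 = Z/2Z.
  H_2: rank ker ∂_2 − rank ∂_3 = (12 − 12) − 0 = 0, and there is no ∂_3, so H_2 = 0.

(K is a triangulation of the real projective plane RP^2.)

H_0 = Z,  H_1 = Z/2Z,  H_2 = 0.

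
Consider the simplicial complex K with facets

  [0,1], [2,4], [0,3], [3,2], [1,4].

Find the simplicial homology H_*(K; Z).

Order the vertices as 0 < 1 < 2 < 3 < 4. Listing each simplex with vertices in this order, K has dimension 1 with simplices:

  0-simplices (5): [0], [1], [2], [3], [4]
  1-simplices (5): [0,1], [0,3], [1,4], [2,3], [2,4]

so the chain groups are C_0 ≅ Z^5, C_1 ≅ Z^5.

∂_1: C_1 → C_0 maps an edge to its endpoints' difference, ∂[p,q] = q − p.
The 5×5 boundary matrix has rank 4 and Smith normal form diag(1,1,1,1).

Now H_k = ker ∂_k / im ∂_{k+1}, so:

  H_0: rank C_0 − rank ∂_1 = 5 − 4 = 1, and the invariant factors of ∂_1 are all 1, so H_0 = Z.
  H_1: rank ker ∂_1 − rank ∂_2 = (5 − 4) − 0 = 1, and there is no ∂_2, so H_1 = Z.

H_0 ≅ Z,  H_1 ≅ Z.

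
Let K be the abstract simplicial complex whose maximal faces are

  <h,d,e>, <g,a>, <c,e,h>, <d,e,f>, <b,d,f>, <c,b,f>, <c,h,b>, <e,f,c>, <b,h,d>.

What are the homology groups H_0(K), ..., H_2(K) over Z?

H_0 = Z^2,  H_1 = 0,  H_2 = Z.

Order the vertices as a < b < c < d < e < f < g < h. Listing each simplex with vertices in this order, K has dimension 2 with simplices:

  0-simplices (8): a, b, c, d, e, f, g, h
  1-simplices (13): ag, bc, bd, bf, bh, ce, cf, ch, de, df, dh, ef, eh
  2-simplices (8): bcf, bch, bdf, bdh, cef, ceh, def, deh

so the chain groups are C_0 ≅ Z^8, C_1 ≅ Z^13, C_2 ≅ Z^8.

The boundary map ∂_1: C_1 → C_0 is given by ∂[p,q] = [q] − [p]. For instance
  ∂ef = f − e.
The resulting 8×13 matrix has rank 6, and its Smith normal form has invariant factors (1,1,1,1,1,1).

Boundary ∂_2: C_2 → C_1 acts by ∂[p,q,r] = [q,r] − [p,r] + [p,q]. For instance
  ∂bdf = df − bf + bd,
  ∂ceh = eh − ch + ce.
The 13×8 boundary matrix has rank 7 and Smith normal form diag(1,1,1,1,1,1,1).

Reading off H_k = ker ∂_k / im ∂_{k+1}:

  H_0: rank C_0 − rank ∂_1 = 8 − 6 = 2, and the invariant factors of ∂_1 are all 1, so H_0 = Z^2.
  H_1: rank ker ∂_1 − rank ∂_2 = (13 − 6) − 7 = 0, and the invariant factors of ∂_2 are all 1, so H_1 = 0.
  H_2: rank ker ∂_2 − rank ∂_3 = (8 − 7) − 0 = 1, and there is no ∂_3, so H_2 = Z.

As a check, the Euler characteristic is 8 − 13 + 8 = 3, which agrees with 2 − 0 + 1 = 3.
(K is a triangulation of the disjoint union of the 2-sphere S^2 and the 1-simplex.)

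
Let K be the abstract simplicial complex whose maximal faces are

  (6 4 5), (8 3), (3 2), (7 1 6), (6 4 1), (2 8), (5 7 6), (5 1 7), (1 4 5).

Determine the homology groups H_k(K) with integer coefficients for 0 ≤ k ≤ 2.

H_0 = Z^2,  H_1 = Z,  H_2 = Z.

We work with the vertex ordering 1 < 2 < 3 < 4 < 5 < 6 < 7 < 8. The simplices of K, each written with vertices in increasing order, are:

  0-simplices (8): [1], [2], [3], [4], [5], [6], [7], [8]
  1-simplices (12): [1,4], [1,5], [1,6], [1,7], [2,3], [2,8], [3,8], [4,5], [4,6], [5,6], [5,7], [6,7]
  2-simplices (6): [1,4,5], [1,4,6], [1,5,7], [1,6,7], [4,5,6], [5,6,7]

giving chain groups C_0 ≅ Z^8, C_1 ≅ Z^12, C_2 ≅ Z^6.

The boundary map ∂_1: C_1 → C_0 sends each edge [p,q] (with p < q) to q − p.
As a 8×12 matrix over Z this has rank 6, with invariant factors (1,1,1,1,1,1).

∂_2: C_2 → C_1 acts by ∂[p,q,r] = [q,r] − [p,r] + [p,q]. For instance
  ∂[1,5,7] = [5,7] − [1,7] + [1,5],
  ∂[4,5,6] = [5,6] − [4,6] + [4,5].
The 12×6 boundary matrix has rank 5 and Smith normal form diag(1,1,1,1,1).

From H_k ≅ ker(∂_k) / im(∂_{k+1}) we obtain:

  H_0: rank C_0 − rank ∂_1 = 8 − 6 = 2, and the invariant factors of ∂_1 are all 1, so H_0 ≅ Z^2.
  H_1: rank ker ∂_1 − rank ∂_2 = (12 − 6) − 5 = 1, and the invariant factors of ∂_2 are all 1, so H_1 ≅ Z.
  H_2: rank ker ∂_2 − rank ∂_3 = (6 − 5) − 0 = 1, and there is no ∂_3, so H_2 ≅ Z.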